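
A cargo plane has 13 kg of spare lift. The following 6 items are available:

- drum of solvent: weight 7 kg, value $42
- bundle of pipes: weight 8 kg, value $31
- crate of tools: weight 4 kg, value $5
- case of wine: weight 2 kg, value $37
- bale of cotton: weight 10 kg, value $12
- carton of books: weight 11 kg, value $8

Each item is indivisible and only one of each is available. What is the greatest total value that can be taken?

$84

Check high-value combinations within 13 kg:
- drum of solvent+crate of tools+case of wine: weight 7+4+2=13, value 42+5+37=84
- drum of solvent+case of wine: weight 7+2=9, value 42+37=79
- bundle of pipes+case of wine: weight 8+2=10, value 31+37=68
- case of wine+bale of cotton: weight 2+10=12, value 37+12=49
- drum of solvent+crate of tools: weight 7+4=11, value 42+5=47
Best: $84.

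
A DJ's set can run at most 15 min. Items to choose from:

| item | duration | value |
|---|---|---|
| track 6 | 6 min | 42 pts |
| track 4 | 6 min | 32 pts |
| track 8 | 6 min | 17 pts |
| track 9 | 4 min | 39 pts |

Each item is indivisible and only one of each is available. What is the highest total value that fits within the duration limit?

81 pts

Check high-value combinations within 15 min:
- track 6+track 9: duration 6+4=10, value 42+39=81
- track 6+track 4: duration 6+6=12, value 42+32=74
- track 4+track 9: duration 6+4=10, value 32+39=71
- track 6+track 8: duration 6+6=12, value 42+17=59
Best: 81 pts.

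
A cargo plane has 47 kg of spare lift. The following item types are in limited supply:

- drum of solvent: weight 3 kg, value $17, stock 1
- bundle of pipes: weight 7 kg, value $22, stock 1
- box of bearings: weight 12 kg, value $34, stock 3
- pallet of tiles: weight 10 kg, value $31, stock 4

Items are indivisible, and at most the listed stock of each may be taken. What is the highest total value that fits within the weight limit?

$147

Top feasible selections:
- 1×drum of solvent + 2×box of bearings + 2×pallet of tiles: weight 47, value 147
- 1×bundle of pipes + 4×pallet of tiles: weight 47, value 146
- 1×drum of solvent + 1×box of bearings + 3×pallet of tiles: weight 45, value 144
Best: $147.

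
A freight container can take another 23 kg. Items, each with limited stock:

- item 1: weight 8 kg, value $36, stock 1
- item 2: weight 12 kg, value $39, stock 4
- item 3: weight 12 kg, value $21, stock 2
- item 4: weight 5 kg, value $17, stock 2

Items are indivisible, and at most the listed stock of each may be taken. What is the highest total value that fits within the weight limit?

$75

Best selections within weight 23 and stock limits:
- 1×item 1 + 1×item 2: weight 20, value 75
- 1×item 2 + 2×item 4: weight 22, value 73
- 1×item 1 + 2×item 4: weight 18, value 70
Best: $75.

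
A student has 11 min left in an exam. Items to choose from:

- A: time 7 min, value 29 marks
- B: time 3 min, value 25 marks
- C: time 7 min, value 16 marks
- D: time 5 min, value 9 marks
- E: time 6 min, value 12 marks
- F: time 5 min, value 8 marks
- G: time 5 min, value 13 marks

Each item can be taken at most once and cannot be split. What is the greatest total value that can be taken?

54 marks

Check high-value combinations within 11 min:
- A+B: time 7+3=10, value 29+25=54
- B+C: time 3+7=10, value 25+16=41
- B+G: time 3+5=8, value 25+13=38
Best: 54 marks.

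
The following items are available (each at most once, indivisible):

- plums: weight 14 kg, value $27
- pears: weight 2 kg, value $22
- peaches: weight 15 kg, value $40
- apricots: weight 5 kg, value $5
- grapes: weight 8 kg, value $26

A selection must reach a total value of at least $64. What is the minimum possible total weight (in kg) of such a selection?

22

Subsets with value ≥ 64, sorted by total weight:
- pears+peaches+apricots: weight 22, value 67
- peaches+grapes: weight 23, value 66
- plums+pears+grapes: weight 24, value 75
Minimum weight: 22 kg.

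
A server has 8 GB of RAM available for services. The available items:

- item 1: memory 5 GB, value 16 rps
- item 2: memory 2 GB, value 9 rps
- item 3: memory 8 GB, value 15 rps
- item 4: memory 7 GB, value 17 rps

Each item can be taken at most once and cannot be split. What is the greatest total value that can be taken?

Check high-value combinations within 8 GB:
- item 1+item 2: memory 5+2=7, value 16+9=25
- item 4: memory 7, value 17
- item 1: memory 5, value 16
- item 3: memory 8, value 15
- item 2: memory 2, value 9
Best: 25 rps.

25 rps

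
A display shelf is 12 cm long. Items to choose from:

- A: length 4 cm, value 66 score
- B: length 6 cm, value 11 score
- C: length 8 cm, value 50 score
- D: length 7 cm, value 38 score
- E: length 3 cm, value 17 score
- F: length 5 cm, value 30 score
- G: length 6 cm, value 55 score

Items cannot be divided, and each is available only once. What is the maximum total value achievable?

121 score

Check high-value combinations within 12 cm:
- A+G: length 4+6=10, value 66+55=121
- A+C: length 4+8=12, value 66+50=116
- A+E+F: length 4+3+5=12, value 66+17+30=113
Best: 121 score.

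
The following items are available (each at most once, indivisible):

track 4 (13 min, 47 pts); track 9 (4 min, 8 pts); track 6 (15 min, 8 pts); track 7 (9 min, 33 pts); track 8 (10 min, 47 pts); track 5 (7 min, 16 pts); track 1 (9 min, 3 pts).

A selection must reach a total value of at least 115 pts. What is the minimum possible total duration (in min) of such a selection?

Subsets with value ≥ 115, sorted by total duration:
- track 4+track 7+track 8: duration 32, value 127
- track 4+track 9+track 8+track 5: duration 34, value 118
- track 4+track 9+track 7+track 8: duration 36, value 135
- track 4+track 7+track 8+track 5: duration 39, value 143
Minimum duration: 32 min.

32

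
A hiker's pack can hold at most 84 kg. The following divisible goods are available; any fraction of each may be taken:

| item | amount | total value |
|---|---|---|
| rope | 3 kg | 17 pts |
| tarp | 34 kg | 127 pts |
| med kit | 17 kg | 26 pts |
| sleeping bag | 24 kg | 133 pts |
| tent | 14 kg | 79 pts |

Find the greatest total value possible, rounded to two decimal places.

Take in order of value per unit:
- rope (17/3 per unit): all 3 → value 17, running total 17.00
- tent (79/14 per unit): all 14 → value 79, running total 96.00
- sleeping bag (133/24 per unit): all 24 → value 133, running total 229.00
- tarp (127/34 per unit): all 34 → value 127, running total 356.00
- med kit (26/17 per unit): 9 of 17 → value 9×26/17 = 13.7647, running total 369.76
Total 369.76.

369.76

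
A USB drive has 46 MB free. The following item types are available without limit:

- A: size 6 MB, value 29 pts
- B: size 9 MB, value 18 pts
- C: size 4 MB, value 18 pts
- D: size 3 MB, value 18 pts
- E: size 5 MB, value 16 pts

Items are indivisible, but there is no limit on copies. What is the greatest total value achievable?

270 pts

Best value-per-unit is D at 18/3; filling with it alone gives 15×18 = 270.
Optimal mix: 1×C + 14×D → size 46, value 270.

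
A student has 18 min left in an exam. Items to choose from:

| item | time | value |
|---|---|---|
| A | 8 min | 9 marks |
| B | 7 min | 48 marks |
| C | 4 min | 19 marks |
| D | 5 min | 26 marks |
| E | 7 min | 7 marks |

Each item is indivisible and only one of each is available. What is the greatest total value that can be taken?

93 marks

Check high-value combinations within 18 min:
- B+C+D: time 7+4+5=16, value 48+19+26=93
- B+D: time 7+5=12, value 48+26=74
- B+C+E: time 7+4+7=18, value 48+19+7=74
- B+C: time 7+4=11, value 48+19=67
- A+B: time 8+7=15, value 9+48=57
Best: 93 marks.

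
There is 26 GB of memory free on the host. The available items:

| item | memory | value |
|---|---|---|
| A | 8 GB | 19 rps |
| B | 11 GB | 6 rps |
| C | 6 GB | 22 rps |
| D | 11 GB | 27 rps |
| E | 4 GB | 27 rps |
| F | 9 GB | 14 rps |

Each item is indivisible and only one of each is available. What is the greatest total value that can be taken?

76 rps

Check high-value combinations within 26 GB:
- C+D+E: memory 6+11+4=21, value 22+27+27=76
- A+D+E: memory 8+11+4=23, value 19+27+27=73
- A+C+E: memory 8+6+4=18, value 19+22+27=68
- D+E+F: memory 11+4+9=24, value 27+27+14=68
- A+C+D: memory 8+6+11=25, value 19+22+27=68
Best: 76 rps.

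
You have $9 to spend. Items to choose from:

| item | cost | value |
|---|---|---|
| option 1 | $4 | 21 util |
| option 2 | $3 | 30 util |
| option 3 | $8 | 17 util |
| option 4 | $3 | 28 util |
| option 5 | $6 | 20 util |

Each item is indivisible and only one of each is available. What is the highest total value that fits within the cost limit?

58 util

Check high-value combinations within $9:
- option 2+option 4: cost 3+3=6, value 30+28=58
- option 1+option 2: cost 4+3=7, value 21+30=51
- option 2+option 5: cost 3+6=9, value 30+20=50
Best: 58 util.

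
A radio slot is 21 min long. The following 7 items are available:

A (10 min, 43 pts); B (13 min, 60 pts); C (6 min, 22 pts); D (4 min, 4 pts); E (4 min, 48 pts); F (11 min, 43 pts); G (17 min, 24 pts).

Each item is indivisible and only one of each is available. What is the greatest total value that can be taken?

Check high-value combinations within 21 min:
- A+C+E: duration 10+6+4=20, value 43+22+48=113
- C+E+F: duration 6+4+11=21, value 22+48+43=113
- B+D+E: duration 13+4+4=21, value 60+4+48=112
Best: 113 pts.

113 pts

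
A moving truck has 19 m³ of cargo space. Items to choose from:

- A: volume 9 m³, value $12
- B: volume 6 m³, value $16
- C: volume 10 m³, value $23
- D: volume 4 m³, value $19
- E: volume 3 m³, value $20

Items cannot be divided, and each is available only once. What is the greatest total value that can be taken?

$62

Check high-value combinations within 19 m³:
- C+D+E: volume 10+4+3=17, value 23+19+20=62
- B+C+E: volume 6+10+3=19, value 16+23+20=59
- B+D+E: volume 6+4+3=13, value 16+19+20=55
Best: $62.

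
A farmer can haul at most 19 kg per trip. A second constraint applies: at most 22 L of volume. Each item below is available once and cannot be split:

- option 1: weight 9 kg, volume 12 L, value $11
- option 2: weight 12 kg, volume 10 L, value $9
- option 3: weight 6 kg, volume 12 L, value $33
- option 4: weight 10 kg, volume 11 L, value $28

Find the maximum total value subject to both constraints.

$42

Feasible sets respecting both limits:
- option 2+option 3: weight 18, volume 22, value 42
- option 3: weight 6, volume 12, value 33
- option 4: weight 10, volume 11, value 28
- option 1: weight 9, volume 12, value 11
Best: $42.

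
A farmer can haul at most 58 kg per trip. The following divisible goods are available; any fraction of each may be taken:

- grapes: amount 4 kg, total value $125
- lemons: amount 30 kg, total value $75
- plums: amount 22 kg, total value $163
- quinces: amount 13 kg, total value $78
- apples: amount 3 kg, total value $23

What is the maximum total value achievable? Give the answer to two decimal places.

Take in order of value per unit:
- grapes (125/4 per unit): all 4 → value 125, running total 125.00
- apples (23/3 per unit): all 3 → value 23, running total 148.00
- plums (163/22 per unit): all 22 → value 163, running total 311.00
- quinces (78/13 per unit): all 13 → value 78, running total 389.00
- lemons (75/30 per unit): 16 of 30 → value 16×75/30 = 40.0000, running total 429.00
Total 429.00.

429.00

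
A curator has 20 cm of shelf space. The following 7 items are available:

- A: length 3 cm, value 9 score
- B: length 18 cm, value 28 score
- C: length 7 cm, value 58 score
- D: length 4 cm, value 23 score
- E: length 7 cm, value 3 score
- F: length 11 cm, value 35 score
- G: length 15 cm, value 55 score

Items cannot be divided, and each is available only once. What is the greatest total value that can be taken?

93 score

Check high-value combinations within 20 cm:
- C+F: length 7+11=18, value 58+35=93
- A+C+D: length 3+7+4=14, value 9+58+23=90
- C+D+E: length 7+4+7=18, value 58+23+3=84
- C+D: length 7+4=11, value 58+23=81
Best: 93 score.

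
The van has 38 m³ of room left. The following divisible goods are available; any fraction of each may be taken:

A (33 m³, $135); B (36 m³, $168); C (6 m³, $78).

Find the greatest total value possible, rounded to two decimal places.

227.33

Take in order of value per unit:
- C (78/6 per unit): all 6 → value 78, running total 78.00
- B (168/36 per unit): 32 of 36 → value 32×168/36 = 149.3333, running total 227.33
Total 227.33.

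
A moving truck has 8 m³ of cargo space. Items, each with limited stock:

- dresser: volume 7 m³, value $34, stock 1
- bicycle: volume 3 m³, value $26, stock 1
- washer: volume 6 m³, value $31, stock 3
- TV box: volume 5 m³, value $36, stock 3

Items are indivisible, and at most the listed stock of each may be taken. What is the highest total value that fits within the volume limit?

$62

Best selections within volume 8 and stock limits:
- 1×bicycle + 1×TV box: volume 8, value 62
- 1×TV box: volume 5, value 36
Best: $62.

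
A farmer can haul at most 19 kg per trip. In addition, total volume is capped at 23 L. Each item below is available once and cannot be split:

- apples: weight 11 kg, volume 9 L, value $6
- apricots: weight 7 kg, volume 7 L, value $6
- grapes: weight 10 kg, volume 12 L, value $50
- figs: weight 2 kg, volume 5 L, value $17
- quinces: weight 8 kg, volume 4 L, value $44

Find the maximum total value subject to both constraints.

$94

Feasible sets respecting both limits:
- grapes+quinces: weight 18, volume 16, value 94
- grapes+figs: weight 12, volume 17, value 67
- apricots+figs+quinces: weight 17, volume 16, value 67
Best: $94.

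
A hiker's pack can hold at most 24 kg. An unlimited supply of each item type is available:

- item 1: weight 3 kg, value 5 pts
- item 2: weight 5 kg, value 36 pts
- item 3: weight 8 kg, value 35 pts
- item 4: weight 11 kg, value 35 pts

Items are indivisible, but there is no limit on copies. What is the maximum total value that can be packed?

149 pts

Best value-per-unit is item 2 at 36/5; filling with it alone gives 4×36 = 144.
Optimal mix: 1×item 1 + 4×item 2 → weight 23, value 149.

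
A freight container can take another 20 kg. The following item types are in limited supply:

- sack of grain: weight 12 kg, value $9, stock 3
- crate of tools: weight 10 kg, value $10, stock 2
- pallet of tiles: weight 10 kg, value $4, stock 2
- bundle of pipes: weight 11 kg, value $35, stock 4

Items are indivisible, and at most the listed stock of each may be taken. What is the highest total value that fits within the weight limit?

Top feasible selections:
- 1×bundle of pipes: weight 11, value 35
- 2×crate of tools: weight 20, value 20
- 1×crate of tools + 1×pallet of tiles: weight 20, value 14
Best: $35.

$35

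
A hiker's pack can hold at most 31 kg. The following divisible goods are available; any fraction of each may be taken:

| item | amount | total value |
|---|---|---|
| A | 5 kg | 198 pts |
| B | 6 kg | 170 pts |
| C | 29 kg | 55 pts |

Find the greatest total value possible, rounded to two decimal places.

405.93

Take in order of value per unit:
- A (198/5 per unit): all 5 → value 198, running total 198.00
- B (170/6 per unit): all 6 → value 170, running total 368.00
- C (55/29 per unit): 20 of 29 → value 20×55/29 = 37.9310, running total 405.93
Total 405.93.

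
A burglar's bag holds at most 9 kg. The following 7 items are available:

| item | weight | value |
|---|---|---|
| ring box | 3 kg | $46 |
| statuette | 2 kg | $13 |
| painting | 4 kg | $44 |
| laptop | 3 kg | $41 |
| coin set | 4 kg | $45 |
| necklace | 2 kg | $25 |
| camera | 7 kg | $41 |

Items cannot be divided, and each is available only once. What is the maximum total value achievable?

Check high-value combinations within 9 kg:
- ring box+coin set+necklace: weight 3+4+2=9, value 46+45+25=116
- ring box+painting+necklace: weight 3+4+2=9, value 46+44+25=115
- ring box+laptop+necklace: weight 3+3+2=8, value 46+41+25=112
Best: $116.

$116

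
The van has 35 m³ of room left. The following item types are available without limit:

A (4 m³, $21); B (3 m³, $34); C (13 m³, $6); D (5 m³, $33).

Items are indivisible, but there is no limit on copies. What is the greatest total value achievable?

Best value-per-unit is B at 34/3, and filling with it alone uses volume 11×3=33. No mix of the others beats 11×34 = 374.

$374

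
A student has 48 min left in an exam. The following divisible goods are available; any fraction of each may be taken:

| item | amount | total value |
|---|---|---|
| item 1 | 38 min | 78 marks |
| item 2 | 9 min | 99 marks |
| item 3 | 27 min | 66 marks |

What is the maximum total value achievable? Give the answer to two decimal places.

189.63

Take in order of value per unit:
- item 2 (99/9 per unit): all 9 → value 99, running total 99.00
- item 3 (66/27 per unit): all 27 → value 66, running total 165.00
- item 1 (78/38 per unit): 12 of 38 → value 12×78/38 = 24.6316, running total 189.63
Total 189.63.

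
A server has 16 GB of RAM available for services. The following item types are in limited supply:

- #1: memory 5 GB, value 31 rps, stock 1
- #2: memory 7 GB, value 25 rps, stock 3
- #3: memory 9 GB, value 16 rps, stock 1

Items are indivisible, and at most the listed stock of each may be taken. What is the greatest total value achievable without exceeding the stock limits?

Best selections within memory 16 and stock limits:
- 1×#1 + 1×#2: memory 12, value 56
- 2×#2: memory 14, value 50
- 1×#1 + 1×#3: memory 14, value 47
- 1×#2 + 1×#3: memory 16, value 41
Best: 56 rps.

56 rps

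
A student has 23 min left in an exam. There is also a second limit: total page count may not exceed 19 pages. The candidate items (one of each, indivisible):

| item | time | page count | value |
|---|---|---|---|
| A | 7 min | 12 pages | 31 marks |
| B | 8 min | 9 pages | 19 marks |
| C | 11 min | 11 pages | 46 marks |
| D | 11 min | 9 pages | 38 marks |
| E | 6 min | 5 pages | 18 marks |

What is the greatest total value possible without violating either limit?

64 marks

Feasible sets respecting both limits:
- C+E: time 17, page count 16, value 64
- B+D: time 19, page count 18, value 57
- D+E: time 17, page count 14, value 56
Best: 64 marks.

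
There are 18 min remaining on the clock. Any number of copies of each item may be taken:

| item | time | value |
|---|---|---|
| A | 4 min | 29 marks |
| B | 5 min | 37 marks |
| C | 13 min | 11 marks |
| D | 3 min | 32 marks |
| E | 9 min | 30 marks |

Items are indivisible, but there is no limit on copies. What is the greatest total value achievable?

Best value-per-unit is D at 32/3, and filling with it alone uses time 6×3=18. No mix of the others beats 6×32 = 192.

192 marks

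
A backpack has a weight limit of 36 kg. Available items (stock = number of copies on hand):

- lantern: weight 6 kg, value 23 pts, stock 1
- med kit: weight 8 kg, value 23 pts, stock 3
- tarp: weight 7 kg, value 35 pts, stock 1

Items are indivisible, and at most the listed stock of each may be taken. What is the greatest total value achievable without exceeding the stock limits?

104 pts

Best selections within weight 36 and stock limits:
- 1×lantern + 2×med kit + 1×tarp: weight 29, value 104
- 3×med kit + 1×tarp: weight 31, value 104
Best: 104 pts.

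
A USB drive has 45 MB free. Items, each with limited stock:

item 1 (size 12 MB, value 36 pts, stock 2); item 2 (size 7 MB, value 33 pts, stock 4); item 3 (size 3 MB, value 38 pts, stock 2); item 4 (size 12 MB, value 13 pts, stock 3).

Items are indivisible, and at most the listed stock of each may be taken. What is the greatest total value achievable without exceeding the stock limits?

Best selections within size 45 and stock limits:
- 2×item 1 + 2×item 2 + 2×item 3: size 44, value 214
- 1×item 1 + 3×item 2 + 2×item 3: size 39, value 211
- 4×item 2 + 2×item 3: size 34, value 208
- 1×item 1 + 4×item 2 + 1×item 3: size 43, value 206
Best: 214 pts.

214 pts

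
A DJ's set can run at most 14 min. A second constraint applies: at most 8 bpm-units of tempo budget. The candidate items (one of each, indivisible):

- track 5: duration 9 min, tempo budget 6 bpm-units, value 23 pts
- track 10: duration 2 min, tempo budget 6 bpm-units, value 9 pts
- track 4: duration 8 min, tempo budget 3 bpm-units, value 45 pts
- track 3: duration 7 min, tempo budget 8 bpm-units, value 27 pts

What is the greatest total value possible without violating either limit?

Feasible sets respecting both limits:
- track 4: duration 8, tempo budget 3, value 45
- track 3: duration 7, tempo budget 8, value 27
- track 5: duration 9, tempo budget 6, value 23
Best: 45 pts.

45 pts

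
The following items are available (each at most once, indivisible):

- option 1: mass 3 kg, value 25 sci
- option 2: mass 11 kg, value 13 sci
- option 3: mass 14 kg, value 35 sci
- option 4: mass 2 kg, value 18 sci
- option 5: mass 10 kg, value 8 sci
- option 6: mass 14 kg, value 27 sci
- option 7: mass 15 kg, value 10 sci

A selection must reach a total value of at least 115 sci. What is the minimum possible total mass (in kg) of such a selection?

Subsets with value ≥ 115, sorted by total mass:
- option 1+option 2+option 3+option 4+option 6: mass 44, value 118
- option 1+option 3+option 4+option 6+option 7: mass 48, value 115
- option 1+option 2+option 3+option 4+option 5+option 6: mass 54, value 126
Minimum mass: 44 kg.

44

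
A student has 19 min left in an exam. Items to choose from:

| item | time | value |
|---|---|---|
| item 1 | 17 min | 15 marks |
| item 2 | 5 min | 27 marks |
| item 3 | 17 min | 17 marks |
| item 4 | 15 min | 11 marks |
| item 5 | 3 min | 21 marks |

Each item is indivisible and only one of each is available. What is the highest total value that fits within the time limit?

48 marks

This is a 0/1 knapsack; check combinations near the capacity.
- item 2+item 5: time 5+3=8, value 27+21=48
- item 4+item 5: time 15+3=18, value 11+21=32
- item 2: time 5, value 27
- item 5: time 3, value 21
- item 3: time 17, value 17
Best: 48 marks.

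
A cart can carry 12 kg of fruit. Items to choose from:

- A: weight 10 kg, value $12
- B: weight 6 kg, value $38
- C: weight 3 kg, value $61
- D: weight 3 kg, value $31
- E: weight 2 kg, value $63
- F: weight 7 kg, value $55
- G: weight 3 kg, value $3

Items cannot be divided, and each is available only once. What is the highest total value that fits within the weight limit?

$179

Check high-value combinations within 12 kg:
- C+E+F: weight 3+2+7=12, value 61+63+55=179
- B+C+E: weight 6+3+2=11, value 38+61+63=162
- C+D+E+G: weight 3+3+2+3=11, value 61+31+63+3=158
- C+D+E: weight 3+3+2=8, value 61+31+63=155
Best: $179.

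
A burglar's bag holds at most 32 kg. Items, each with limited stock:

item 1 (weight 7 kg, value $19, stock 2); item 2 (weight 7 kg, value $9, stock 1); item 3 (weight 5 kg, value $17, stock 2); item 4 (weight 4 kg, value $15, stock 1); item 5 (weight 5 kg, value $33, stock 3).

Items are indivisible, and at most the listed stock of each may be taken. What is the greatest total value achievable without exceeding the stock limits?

$152

Top feasible selections:
- 1×item 1 + 2×item 3 + 3×item 5: weight 32, value 152
- 1×item 1 + 1×item 3 + 1×item 4 + 3×item 5: weight 31, value 150
- 2×item 3 + 1×item 4 + 3×item 5: weight 29, value 148
- 1×item 2 + 2×item 3 + 3×item 5: weight 32, value 142
Best: $152.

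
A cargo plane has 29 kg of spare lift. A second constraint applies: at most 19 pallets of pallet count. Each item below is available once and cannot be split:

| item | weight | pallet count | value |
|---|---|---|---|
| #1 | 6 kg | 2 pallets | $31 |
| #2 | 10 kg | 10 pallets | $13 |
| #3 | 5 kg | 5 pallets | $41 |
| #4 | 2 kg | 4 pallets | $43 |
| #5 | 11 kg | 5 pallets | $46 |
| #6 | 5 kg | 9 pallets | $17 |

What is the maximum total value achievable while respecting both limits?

$161

Feasible sets respecting both limits:
- #1+#3+#4+#5: weight 24, pallet count 16, value 161
- #3+#4+#5: weight 18, pallet count 14, value 130
- #1+#4+#5: weight 19, pallet count 11, value 120
Best: $161.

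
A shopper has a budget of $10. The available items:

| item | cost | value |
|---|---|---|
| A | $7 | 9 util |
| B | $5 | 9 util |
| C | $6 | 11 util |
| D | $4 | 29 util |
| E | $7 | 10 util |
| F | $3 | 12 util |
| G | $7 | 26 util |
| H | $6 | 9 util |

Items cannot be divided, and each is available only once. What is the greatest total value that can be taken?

41 util

Check high-value combinations within $10:
- D+F: cost 4+3=7, value 29+12=41
- C+D: cost 6+4=10, value 11+29=40
- B+D: cost 5+4=9, value 9+29=38
- F+G: cost 3+7=10, value 12+26=38
Best: 41 util.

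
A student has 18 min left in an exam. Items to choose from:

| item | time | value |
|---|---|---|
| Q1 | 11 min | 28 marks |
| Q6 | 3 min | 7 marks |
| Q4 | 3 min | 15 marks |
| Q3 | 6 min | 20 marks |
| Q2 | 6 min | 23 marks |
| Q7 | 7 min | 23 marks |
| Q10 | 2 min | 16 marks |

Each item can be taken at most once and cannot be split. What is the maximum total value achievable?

77 marks

This is a 0/1 knapsack; check combinations near the capacity.
- Q4+Q2+Q7+Q10: time 3+6+7+2=18, value 15+23+23+16=77
- Q4+Q3+Q2+Q10: time 3+6+6+2=17, value 15+20+23+16=74
- Q4+Q3+Q7+Q10: time 3+6+7+2=18, value 15+20+23+16=74
- Q6+Q2+Q7+Q10: time 3+6+7+2=18, value 7+23+23+16=69
- Q6+Q3+Q2+Q10: time 3+6+6+2=17, value 7+20+23+16=66
Best: 77 marks.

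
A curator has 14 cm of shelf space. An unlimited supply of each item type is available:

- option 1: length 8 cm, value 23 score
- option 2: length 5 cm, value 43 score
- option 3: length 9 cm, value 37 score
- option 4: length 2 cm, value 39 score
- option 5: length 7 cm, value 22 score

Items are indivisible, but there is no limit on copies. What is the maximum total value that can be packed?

Best value-per-unit is option 4 at 39/2, and filling with it alone uses length 7×2=14. No mix of the others beats 7×39 = 273.

273 score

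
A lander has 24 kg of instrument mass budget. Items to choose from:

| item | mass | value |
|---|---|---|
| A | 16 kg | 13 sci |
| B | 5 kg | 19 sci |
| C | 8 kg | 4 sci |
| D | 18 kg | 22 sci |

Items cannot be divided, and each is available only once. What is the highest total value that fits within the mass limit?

41 sci

Check high-value combinations within 24 kg:
- B+D: mass 5+18=23, value 19+22=41
- A+B: mass 16+5=21, value 13+19=32
- B+C: mass 5+8=13, value 19+4=23
- D: mass 18, value 22
- B: mass 5, value 19
Best: 41 sci.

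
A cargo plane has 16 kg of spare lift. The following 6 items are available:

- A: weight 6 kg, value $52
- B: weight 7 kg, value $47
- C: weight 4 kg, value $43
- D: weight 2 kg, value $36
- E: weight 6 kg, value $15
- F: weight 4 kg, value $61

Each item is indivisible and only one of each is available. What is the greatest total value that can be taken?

Check high-value combinations within 16 kg:
- A+C+D+F: weight 6+4+2+4=16, value 52+43+36+61=192
- A+C+F: weight 6+4+4=14, value 52+43+61=156
- C+D+E+F: weight 4+2+6+4=16, value 43+36+15+61=155
- B+C+F: weight 7+4+4=15, value 47+43+61=151
Best: $192.

$192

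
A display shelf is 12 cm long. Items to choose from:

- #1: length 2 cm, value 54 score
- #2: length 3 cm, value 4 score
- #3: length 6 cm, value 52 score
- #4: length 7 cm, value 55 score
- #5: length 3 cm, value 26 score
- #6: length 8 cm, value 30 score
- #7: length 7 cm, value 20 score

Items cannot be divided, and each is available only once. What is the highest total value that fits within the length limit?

135 score

This is a 0/1 knapsack; check combinations near the capacity.
- #1+#4+#5: length 2+7+3=12, value 54+55+26=135
- #1+#3+#5: length 2+6+3=11, value 54+52+26=132
- #1+#2+#4: length 2+3+7=12, value 54+4+55=113
- #1+#2+#3: length 2+3+6=11, value 54+4+52=110
- #1+#4: length 2+7=9, value 54+55=109
Best: 135 score.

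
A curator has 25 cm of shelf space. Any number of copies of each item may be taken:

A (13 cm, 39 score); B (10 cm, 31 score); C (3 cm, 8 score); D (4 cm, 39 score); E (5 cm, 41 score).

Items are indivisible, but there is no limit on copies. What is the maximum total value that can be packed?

236 score

Best value-per-unit is D at 39/4; filling with it alone gives 6×39 = 234.
Optimal mix: 5×D + 1×E → length 25, value 236.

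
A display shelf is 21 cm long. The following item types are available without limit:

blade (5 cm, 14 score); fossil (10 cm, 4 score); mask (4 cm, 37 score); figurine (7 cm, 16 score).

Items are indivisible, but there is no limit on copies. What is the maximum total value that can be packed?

Best value-per-unit is mask at 37/4, and filling with it alone uses length 5×4=20. No mix of the others beats 5×37 = 185.

185 score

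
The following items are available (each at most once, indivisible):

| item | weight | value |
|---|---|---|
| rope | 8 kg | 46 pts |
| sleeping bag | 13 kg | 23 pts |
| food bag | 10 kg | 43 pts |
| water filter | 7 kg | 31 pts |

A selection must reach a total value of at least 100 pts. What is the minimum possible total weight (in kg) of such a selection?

Subsets with value ≥ 100, sorted by total weight:
- rope+food bag+water filter: weight 25, value 120
- rope+sleeping bag+water filter: weight 28, value 100
Minimum weight: 25 kg.

25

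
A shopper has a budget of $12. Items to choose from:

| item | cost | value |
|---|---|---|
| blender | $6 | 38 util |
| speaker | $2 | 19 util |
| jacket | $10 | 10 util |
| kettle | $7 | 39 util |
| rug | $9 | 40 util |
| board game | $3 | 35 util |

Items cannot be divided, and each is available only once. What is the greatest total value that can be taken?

This is a 0/1 knapsack; check combinations near the capacity.
- speaker+kettle+board game: cost 2+7+3=12, value 19+39+35=93
- blender+speaker+board game: cost 6+2+3=11, value 38+19+35=92
- rug+board game: cost 9+3=12, value 40+35=75
Best: 93 util.

93 util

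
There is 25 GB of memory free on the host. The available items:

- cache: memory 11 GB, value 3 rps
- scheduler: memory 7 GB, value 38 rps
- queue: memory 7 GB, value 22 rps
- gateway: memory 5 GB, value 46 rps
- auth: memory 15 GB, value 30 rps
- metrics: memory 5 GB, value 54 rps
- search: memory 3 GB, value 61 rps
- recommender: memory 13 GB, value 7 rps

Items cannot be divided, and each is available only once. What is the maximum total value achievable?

199 rps

Check high-value combinations within 25 GB:
- scheduler+gateway+metrics+search: memory 7+5+5+3=20, value 38+46+54+61=199
- queue+gateway+metrics+search: memory 7+5+5+3=20, value 22+46+54+61=183
- scheduler+queue+metrics+search: memory 7+7+5+3=22, value 38+22+54+61=175
Best: 199 rps.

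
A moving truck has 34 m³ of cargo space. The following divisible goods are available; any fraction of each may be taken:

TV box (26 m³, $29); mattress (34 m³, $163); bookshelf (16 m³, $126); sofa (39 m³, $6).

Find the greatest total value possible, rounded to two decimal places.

212.29

Take in order of value per unit:
- bookshelf (126/16 per unit): all 16 → value 126, running total 126.00
- mattress (163/34 per unit): 18 of 34 → value 18×163/34 = 86.2941, running total 212.29
Total 212.29.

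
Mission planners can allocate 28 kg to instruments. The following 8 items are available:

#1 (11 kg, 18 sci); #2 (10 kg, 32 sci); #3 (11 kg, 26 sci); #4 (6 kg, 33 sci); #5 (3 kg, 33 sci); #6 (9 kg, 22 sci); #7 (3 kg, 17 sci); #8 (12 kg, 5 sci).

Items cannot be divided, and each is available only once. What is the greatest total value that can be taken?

This is a 0/1 knapsack; check combinations near the capacity.
- #2+#4+#5+#6: mass 10+6+3+9=28, value 32+33+33+22=120
- #2+#4+#5+#7: mass 10+6+3+3=22, value 32+33+33+17=115
- #3+#4+#5+#7: mass 11+6+3+3=23, value 26+33+33+17=109
- #2+#3+#5+#7: mass 10+11+3+3=27, value 32+26+33+17=108
Best: 120 sci.

120 sci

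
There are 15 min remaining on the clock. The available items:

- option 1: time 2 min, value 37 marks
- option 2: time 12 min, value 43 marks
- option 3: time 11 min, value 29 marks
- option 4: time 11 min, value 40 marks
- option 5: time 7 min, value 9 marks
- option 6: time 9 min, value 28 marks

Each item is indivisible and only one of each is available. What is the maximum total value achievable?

This is a 0/1 knapsack; check combinations near the capacity.
- option 1+option 2: time 2+12=14, value 37+43=80
- option 1+option 4: time 2+11=13, value 37+40=77
- option 1+option 3: time 2+11=13, value 37+29=66
- option 1+option 6: time 2+9=11, value 37+28=65
- option 1+option 5: time 2+7=9, value 37+9=46
Best: 80 marks.

80 marks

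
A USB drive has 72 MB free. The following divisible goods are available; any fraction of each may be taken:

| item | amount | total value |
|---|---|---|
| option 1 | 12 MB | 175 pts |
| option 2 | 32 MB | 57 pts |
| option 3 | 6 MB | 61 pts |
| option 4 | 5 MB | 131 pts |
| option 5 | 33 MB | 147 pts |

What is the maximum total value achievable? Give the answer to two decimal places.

Take in order of value per unit:
- option 4 (131/5 per unit): all 5 → value 131, running total 131.00
- option 1 (175/12 per unit): all 12 → value 175, running total 306.00
- option 3 (61/6 per unit): all 6 → value 61, running total 367.00
- option 5 (147/33 per unit): all 33 → value 147, running total 514.00
- option 2 (57/32 per unit): 16 of 32 → value 16×57/32 = 28.5000, running total 542.50
Total 542.50.

542.50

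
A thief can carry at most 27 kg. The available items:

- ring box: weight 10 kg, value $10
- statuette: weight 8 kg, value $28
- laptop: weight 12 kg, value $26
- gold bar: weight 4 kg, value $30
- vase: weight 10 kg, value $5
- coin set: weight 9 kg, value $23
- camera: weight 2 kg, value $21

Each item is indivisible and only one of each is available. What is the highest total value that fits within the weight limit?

Check high-value combinations within 27 kg:
- statuette+laptop+gold bar+camera: weight 8+12+4+2=26, value 28+26+30+21=105
- statuette+gold bar+coin set+camera: weight 8+4+9+2=23, value 28+30+23+21=102
- laptop+gold bar+coin set+camera: weight 12+4+9+2=27, value 26+30+23+21=100
- ring box+statuette+gold bar+camera: weight 10+8+4+2=24, value 10+28+30+21=89
- statuette+laptop+gold bar: weight 8+12+4=24, value 28+26+30=84
Best: $105.

$105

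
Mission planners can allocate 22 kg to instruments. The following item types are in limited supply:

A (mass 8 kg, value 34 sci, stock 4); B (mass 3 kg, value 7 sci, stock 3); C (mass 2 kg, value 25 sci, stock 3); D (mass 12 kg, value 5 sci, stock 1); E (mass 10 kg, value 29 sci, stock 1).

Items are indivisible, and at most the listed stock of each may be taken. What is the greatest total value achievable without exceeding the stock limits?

Best selections within mass 22 and stock limits:
- 2×A + 3×C: mass 22, value 143
- 1×A + 2×B + 3×C: mass 20, value 123
Best: 143 sci.

143 sci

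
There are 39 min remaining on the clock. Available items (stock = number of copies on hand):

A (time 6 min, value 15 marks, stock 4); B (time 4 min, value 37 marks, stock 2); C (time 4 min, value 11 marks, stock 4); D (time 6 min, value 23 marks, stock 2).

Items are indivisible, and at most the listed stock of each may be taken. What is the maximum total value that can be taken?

168 marks

Best selections within time 39 and stock limits:
- 1×A + 2×B + 3×C + 2×D: time 38, value 168
- 3×A + 2×B + 2×D: time 38, value 165
Best: 168 marks.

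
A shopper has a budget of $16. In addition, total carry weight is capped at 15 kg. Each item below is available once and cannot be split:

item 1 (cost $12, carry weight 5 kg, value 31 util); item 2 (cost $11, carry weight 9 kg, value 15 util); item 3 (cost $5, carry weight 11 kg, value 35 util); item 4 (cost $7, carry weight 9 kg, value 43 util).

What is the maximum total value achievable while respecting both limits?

43 util

Feasible sets respecting both limits:
- item 4: cost 7, carry weight 9, value 43
- item 3: cost 5, carry weight 11, value 35
- item 1: cost 12, carry weight 5, value 31
- item 2: cost 11, carry weight 9, value 15
Best: 43 util.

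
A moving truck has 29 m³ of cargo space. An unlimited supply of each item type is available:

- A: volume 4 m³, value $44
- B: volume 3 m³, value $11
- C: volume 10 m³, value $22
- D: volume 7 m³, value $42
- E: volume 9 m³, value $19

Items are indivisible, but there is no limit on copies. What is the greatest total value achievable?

Best value-per-unit is A at 44/4, and filling with it alone uses volume 7×4=28. No mix of the others beats 7×44 = 308.

$308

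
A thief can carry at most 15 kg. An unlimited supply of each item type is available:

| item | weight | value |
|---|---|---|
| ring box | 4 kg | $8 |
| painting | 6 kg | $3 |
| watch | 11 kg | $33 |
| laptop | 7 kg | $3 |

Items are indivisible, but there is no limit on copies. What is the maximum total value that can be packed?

$41

Best value-per-unit is watch at 33/11; filling with it alone gives 1×33 = 33.
Optimal mix: 1×ring box + 1×watch → weight 15, value 41.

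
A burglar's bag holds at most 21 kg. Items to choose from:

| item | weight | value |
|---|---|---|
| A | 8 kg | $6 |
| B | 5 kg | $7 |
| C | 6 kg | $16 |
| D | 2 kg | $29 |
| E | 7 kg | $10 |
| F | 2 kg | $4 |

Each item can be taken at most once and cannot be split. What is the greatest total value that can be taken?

Check high-value combinations within 21 kg:
- B+C+D+E: weight 5+6+2+7=20, value 7+16+29+10=62
- C+D+E+F: weight 6+2+7+2=17, value 16+29+10+4=59
- A+B+C+D: weight 8+5+6+2=21, value 6+7+16+29=58
- B+C+D+F: weight 5+6+2+2=15, value 7+16+29+4=56
- C+D+E: weight 6+2+7=15, value 16+29+10=55
Best: $62.

$62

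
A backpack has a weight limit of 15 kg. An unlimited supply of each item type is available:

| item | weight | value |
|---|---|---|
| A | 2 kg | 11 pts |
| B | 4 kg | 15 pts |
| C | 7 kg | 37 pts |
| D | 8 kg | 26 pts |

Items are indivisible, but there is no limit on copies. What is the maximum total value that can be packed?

81 pts

Best value-per-unit is A at 11/2; filling with it alone gives 7×11 = 77.
Optimal mix: 4×A + 1×C → weight 15, value 81.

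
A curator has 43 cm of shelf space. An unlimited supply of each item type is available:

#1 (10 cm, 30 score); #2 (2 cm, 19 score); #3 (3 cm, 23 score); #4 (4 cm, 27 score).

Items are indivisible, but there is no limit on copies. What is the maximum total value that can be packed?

Best value-per-unit is #2 at 19/2; filling with it alone gives 21×19 = 399.
Optimal mix: 20×#2 + 1×#3 → length 43, value 403.

403 score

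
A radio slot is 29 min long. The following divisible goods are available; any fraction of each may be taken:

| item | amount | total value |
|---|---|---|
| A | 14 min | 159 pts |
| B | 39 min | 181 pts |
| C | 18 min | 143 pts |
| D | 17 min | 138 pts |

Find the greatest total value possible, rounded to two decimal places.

Take in order of value per unit:
- A (159/14 per unit): all 14 → value 159, running total 159.00
- D (138/17 per unit): 15 of 17 → value 15×138/17 = 121.7647, running total 280.76
Total 280.76.

280.76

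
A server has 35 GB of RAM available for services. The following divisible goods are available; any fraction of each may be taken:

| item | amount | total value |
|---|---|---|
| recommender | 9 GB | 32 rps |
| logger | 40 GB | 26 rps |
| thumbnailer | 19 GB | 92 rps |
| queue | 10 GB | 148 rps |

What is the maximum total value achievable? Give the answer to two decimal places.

261.33

Take in order of value per unit:
- queue (148/10 per unit): all 10 → value 148, running total 148.00
- thumbnailer (92/19 per unit): all 19 → value 92, running total 240.00
- recommender (32/9 per unit): 6 of 9 → value 6×32/9 = 21.3333, running total 261.33
Total 261.33.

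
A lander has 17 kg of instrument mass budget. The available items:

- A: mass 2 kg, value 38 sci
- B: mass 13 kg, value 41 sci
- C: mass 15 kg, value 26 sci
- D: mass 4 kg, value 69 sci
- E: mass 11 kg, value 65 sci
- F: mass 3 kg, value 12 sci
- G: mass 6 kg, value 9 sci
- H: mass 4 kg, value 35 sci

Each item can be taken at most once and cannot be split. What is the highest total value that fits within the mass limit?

172 sci

Check high-value combinations within 17 kg:
- A+D+E: mass 2+4+11=17, value 38+69+65=172
- A+D+F+H: mass 2+4+3+4=13, value 38+69+12+35=154
- A+D+G+H: mass 2+4+6+4=16, value 38+69+9+35=151
- A+D+H: mass 2+4+4=10, value 38+69+35=142
Best: 172 sci.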